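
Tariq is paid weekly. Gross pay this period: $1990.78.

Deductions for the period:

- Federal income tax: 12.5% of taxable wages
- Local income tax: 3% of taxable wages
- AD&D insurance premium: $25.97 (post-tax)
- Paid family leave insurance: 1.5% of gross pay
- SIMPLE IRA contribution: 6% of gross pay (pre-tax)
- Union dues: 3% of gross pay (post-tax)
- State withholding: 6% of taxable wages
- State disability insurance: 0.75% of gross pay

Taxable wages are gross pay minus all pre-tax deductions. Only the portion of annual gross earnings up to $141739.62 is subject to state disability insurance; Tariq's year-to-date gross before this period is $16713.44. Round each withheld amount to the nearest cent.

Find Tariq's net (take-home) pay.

$1338.51

SIMPLE IRA contribution: $1990.78 × 0.06 = $119.45
Taxable wages = $1990.78 − $119.45 = $1871.33
Local income tax: $1871.33 × 0.03 = $56.14
Federal income tax: $1871.33 × 0.125 = $233.92
State withholding: $1871.33 × 0.06 = $112.28
State disability insurance: cap not yet reached, full $1990.78 is subject → $1990.78 × 0.0075 = $14.93
Paid family leave insurance: $1990.78 × 0.015 = $29.86
Union dues: $1990.78 × 0.03 = $59.72
AD&D insurance premium: $25.97
Total deductions = $119.45 + $56.14 + $233.92 + $112.28 + $14.93 + $29.86 + $59.72 + $25.97 = $652.27
Net pay = $1990.78 − $652.27 = $1338.51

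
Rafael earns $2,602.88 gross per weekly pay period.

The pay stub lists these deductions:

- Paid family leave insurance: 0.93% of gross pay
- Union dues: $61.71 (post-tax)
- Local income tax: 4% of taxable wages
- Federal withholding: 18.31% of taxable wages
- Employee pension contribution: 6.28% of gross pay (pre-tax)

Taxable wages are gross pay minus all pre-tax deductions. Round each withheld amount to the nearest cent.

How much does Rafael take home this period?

$1,809.26

Employee pension contribution: $2,602.88 × 0.0628 = $163.46
Taxable wages = $2,602.88 − $163.46 = $2,439.42
Federal withholding: $2,439.42 × 0.1831 = $446.66
Local income tax: $2,439.42 × 0.04 = $97.58
Paid family leave insurance: $2,602.88 × 0.0093 = $24.21
Union dues: $61.71
Total deductions = $163.46 + $446.66 + $97.58 + $24.21 + $61.71 = $793.62
Net pay = $2,602.88 − $793.62 = $1,809.26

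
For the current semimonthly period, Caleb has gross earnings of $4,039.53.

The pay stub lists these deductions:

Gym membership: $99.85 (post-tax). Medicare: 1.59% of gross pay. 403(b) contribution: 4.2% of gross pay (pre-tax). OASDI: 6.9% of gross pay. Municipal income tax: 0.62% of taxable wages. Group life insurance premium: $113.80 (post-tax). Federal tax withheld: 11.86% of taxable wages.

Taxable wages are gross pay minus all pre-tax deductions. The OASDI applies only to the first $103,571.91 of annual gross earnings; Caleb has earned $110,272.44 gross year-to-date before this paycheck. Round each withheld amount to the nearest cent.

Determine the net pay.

403(b) contribution: $4,039.53 × 0.042 = $169.66
Taxable wages = $4,039.53 − $169.66 = $3,869.87
Federal tax withheld: $3,869.87 × 0.1186 = $458.97
Municipal income tax: $3,869.87 × 0.0062 = $23.99
OASDI: annual cap $103,571.91 already reached (YTD $110,272.44), so $0.00
Medicare: $4,039.53 × 0.0159 = $64.23
Gym membership: $99.85
Group life insurance premium: $113.80
Total deductions = $169.66 + $458.97 + $23.99 + $0.00 + $64.23 + $99.85 + $113.80 = $930.50
Net pay = $4,039.53 − $930.50 = $3,109.03

$3,109.03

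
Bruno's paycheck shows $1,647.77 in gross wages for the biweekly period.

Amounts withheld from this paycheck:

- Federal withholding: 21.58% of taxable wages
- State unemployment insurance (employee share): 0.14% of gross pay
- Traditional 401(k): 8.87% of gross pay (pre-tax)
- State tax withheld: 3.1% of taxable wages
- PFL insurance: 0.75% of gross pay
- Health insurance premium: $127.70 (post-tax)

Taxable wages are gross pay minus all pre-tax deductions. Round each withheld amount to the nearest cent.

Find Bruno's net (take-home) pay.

$988.64

Traditional 401(k): $1,647.77 × 0.0887 = $146.16
Taxable wages = $1,647.77 − $146.16 = $1,501.61
Federal withholding: $1,501.61 × 0.2158 = $324.05
State tax withheld: $1,501.61 × 0.031 = $46.55
State unemployment insurance (employee share): $1,647.77 × 0.0014 = $2.31
PFL insurance: $1,647.77 × 0.0075 = $12.36
Health insurance premium: $127.70
Total deductions = $146.16 + $324.05 + $46.55 + $2.31 + $12.36 + $127.70 = $659.13
Net pay = $1,647.77 − $659.13 = $988.64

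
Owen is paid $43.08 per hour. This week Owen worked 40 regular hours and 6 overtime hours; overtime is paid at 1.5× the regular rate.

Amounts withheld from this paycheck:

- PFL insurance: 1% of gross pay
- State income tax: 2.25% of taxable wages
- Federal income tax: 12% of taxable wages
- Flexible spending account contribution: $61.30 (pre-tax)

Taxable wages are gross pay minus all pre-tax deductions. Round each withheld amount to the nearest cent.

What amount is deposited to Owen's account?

$1,736.44

Regular pay: 40 × $43.08 = $1,723.20
Overtime pay: 6 × $43.08 × 1.5 = $387.72
Gross pay = $1,723.20 + $387.72 = $2,110.92
Flexible spending account contribution: $61.30
Taxable wages = $2,110.92 − $61.30 = $2,049.62
Federal income tax: $2,049.62 × 0.12 = $245.95
State income tax: $2,049.62 × 0.0225 = $46.12
PFL insurance: $2,110.92 × 0.01 = $21.11
Total deductions = $61.30 + $245.95 + $46.12 + $21.11 = $374.48
Net pay = $2,110.92 − $374.48 = $1,736.44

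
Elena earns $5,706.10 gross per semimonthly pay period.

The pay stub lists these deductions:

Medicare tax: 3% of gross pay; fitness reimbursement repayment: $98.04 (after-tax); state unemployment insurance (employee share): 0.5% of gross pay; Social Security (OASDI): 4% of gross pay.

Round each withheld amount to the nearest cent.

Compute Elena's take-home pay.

Medicare tax: $5,706.10 × 0.03 = $171.18
Social Security (OASDI): $5,706.10 × 0.04 = $228.24
State unemployment insurance (employee share): $5,706.10 × 0.005 = $28.53
Fitness reimbursement repayment: $98.04
Total deductions = $171.18 + $228.24 + $28.53 + $98.04 = $525.99
Net pay = $5,706.10 − $525.99 = $5,180.11

$5,180.11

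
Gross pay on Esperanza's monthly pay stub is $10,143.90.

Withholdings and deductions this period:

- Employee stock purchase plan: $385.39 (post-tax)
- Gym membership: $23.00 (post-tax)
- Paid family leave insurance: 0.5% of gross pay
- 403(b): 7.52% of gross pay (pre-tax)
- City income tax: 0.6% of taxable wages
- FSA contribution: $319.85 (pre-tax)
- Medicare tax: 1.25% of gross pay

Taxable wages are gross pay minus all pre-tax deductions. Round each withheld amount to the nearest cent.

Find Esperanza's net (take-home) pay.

403(b): $10,143.90 × 0.0752 = $762.82
FSA contribution: $319.85
Pre-tax total = $762.82 + $319.85 = $1,082.67
Taxable wages = $10,143.90 − $1,082.67 = $9,061.23
City income tax: $9,061.23 × 0.006 = $54.37
Paid family leave insurance: $10,143.90 × 0.005 = $50.72
Medicare tax: $10,143.90 × 0.0125 = $126.80
Gym membership: $23.00
Employee stock purchase plan: $385.39
Total deductions = $762.82 + $319.85 + $54.37 + $50.72 + $126.80 + $23.00 + $385.39 = $1,722.95
Net pay = $10,143.90 − $1,722.95 = $8,420.95

$8,420.95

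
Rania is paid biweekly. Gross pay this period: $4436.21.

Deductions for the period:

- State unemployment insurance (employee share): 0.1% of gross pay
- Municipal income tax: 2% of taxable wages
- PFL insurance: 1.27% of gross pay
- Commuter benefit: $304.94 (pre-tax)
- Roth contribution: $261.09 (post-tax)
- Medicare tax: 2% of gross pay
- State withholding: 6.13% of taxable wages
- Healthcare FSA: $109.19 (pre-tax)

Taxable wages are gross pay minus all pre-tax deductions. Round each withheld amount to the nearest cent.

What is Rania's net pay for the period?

$3284.50

Healthcare FSA: $109.19
Commuter benefit: $304.94
Pre-tax total = $109.19 + $304.94 = $414.13
Taxable wages = $4436.21 − $414.13 = $4022.08
State withholding: $4022.08 × 0.0613 = $246.55
Municipal income tax: $4022.08 × 0.02 = $80.44
Medicare tax: $4436.21 × 0.02 = $88.72
State unemployment insurance (employee share): $4436.21 × 0.001 = $4.44
PFL insurance: $4436.21 × 0.0127 = $56.34
Roth contribution: $261.09
Total deductions = $109.19 + $304.94 + $246.55 + $80.44 + $88.72 + $4.44 + $56.34 + $261.09 = $1151.71
Net pay = $4436.21 − $1151.71 = $3284.50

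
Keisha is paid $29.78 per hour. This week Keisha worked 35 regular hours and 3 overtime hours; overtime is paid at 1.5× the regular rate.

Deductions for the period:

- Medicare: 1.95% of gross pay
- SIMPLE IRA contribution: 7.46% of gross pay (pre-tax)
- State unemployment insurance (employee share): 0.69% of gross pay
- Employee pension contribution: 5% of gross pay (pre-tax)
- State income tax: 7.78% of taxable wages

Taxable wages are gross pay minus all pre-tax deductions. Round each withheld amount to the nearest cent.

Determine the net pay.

Regular pay: 35 × $29.78 = $1,042.30
Overtime pay: 3 × $29.78 × 1.5 = $134.01
Gross pay = $1,042.30 + $134.01 = $1,176.31
Employee pension contribution: $1,176.31 × 0.05 = $58.82
SIMPLE IRA contribution: $1,176.31 × 0.0746 = $87.75
Pre-tax total = $58.82 + $87.75 = $146.57
Taxable wages = $1,176.31 − $146.57 = $1,029.74
State income tax: $1,029.74 × 0.0778 = $80.11
Medicare: $1,176.31 × 0.0195 = $22.94
State unemployment insurance (employee share): $1,176.31 × 0.0069 = $8.12
Total deductions = $58.82 + $87.75 + $80.11 + $22.94 + $8.12 = $257.74
Net pay = $1,176.31 − $257.74 = $918.57

$918.57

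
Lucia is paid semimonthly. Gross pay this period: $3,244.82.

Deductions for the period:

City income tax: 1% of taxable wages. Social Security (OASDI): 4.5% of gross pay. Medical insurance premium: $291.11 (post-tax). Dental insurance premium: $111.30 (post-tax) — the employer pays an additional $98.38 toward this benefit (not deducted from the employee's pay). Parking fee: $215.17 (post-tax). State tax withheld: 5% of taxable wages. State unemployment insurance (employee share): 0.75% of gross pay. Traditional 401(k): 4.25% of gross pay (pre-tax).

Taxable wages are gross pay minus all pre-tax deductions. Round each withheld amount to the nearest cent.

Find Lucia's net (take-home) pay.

$2,132.56

Traditional 401(k): $3,244.82 × 0.0425 = $137.90
Taxable wages = $3,244.82 − $137.90 = $3,106.92
City income tax: $3,106.92 × 0.01 = $31.07
State tax withheld: $3,106.92 × 0.05 = $155.35
State unemployment insurance (employee share): $3,244.82 × 0.0075 = $24.34
Social Security (OASDI): $3,244.82 × 0.045 = $146.02
Dental insurance premium: $111.30
Parking fee: $215.17
Medical insurance premium: $291.11
(Employer's $98.38 toward dental insurance premium is not withheld from the employee.)
Total deductions = $137.90 + $31.07 + $155.35 + $24.34 + $146.02 + $111.30 + $215.17 + $291.11 = $1,112.26
Net pay = $3,244.82 − $1,112.26 = $2,132.56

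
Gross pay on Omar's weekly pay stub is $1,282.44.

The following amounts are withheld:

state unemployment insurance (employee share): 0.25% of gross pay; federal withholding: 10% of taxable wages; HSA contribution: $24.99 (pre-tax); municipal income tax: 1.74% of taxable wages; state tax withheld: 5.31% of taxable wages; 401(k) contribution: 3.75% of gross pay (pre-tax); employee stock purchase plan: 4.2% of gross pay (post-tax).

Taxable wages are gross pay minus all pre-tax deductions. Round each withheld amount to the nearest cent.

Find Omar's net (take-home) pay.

HSA contribution: $24.99
401(k) contribution: $1,282.44 × 0.0375 = $48.09
Pre-tax total = $24.99 + $48.09 = $73.08
Taxable wages = $1,282.44 − $73.08 = $1,209.36
Municipal income tax: $1,209.36 × 0.0174 = $21.04
State tax withheld: $1,209.36 × 0.0531 = $64.22
Federal withholding: $1,209.36 × 0.1 = $120.94
State unemployment insurance (employee share): $1,282.44 × 0.0025 = $3.21
Employee stock purchase plan: $1,282.44 × 0.042 = $53.86
Total deductions = $24.99 + $48.09 + $21.04 + $64.22 + $120.94 + $3.21 + $53.86 = $336.35
Net pay = $1,282.44 − $336.35 = $946.09

$946.09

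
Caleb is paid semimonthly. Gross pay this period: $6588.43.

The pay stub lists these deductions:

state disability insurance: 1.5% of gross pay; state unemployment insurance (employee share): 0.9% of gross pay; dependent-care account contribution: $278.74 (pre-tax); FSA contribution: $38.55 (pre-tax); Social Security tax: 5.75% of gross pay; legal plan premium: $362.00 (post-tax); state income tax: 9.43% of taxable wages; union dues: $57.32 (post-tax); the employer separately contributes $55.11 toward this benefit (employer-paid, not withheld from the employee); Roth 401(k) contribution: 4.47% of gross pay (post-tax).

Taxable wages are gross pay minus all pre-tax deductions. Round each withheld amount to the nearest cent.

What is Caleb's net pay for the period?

$4428.99

Dependent-care account contribution: $278.74
FSA contribution: $38.55
Pre-tax total = $278.74 + $38.55 = $317.29
Taxable wages = $6588.43 − $317.29 = $6271.14
State income tax: $6271.14 × 0.0943 = $591.37
State unemployment insurance (employee share): $6588.43 × 0.009 = $59.30
State disability insurance: $6588.43 × 0.015 = $98.83
Social Security tax: $6588.43 × 0.0575 = $378.83
Roth 401(k) contribution: $6588.43 × 0.0447 = $294.50
Union dues: $57.32
Legal plan premium: $362.00
(Employer's $55.11 toward union dues is not withheld from the employee.)
Total deductions = $278.74 + $38.55 + $591.37 + $59.30 + $98.83 + $378.83 + $294.50 + $57.32 + $362.00 = $2159.44
Net pay = $6588.43 − $2159.44 = $4428.99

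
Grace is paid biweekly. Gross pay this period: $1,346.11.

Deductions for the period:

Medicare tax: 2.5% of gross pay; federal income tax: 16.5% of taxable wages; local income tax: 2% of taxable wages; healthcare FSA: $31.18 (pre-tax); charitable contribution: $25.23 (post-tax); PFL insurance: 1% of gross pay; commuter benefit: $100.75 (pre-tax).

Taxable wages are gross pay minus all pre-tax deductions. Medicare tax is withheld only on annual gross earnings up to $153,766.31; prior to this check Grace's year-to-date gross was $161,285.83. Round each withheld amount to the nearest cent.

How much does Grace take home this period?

$950.87

Healthcare FSA: $31.18
Commuter benefit: $100.75
Pre-tax total = $31.18 + $100.75 = $131.93
Taxable wages = $1,346.11 − $131.93 = $1,214.18
Local income tax: $1,214.18 × 0.02 = $24.28
Federal income tax: $1,214.18 × 0.165 = $200.34
PFL insurance: $1,346.11 × 0.01 = $13.46
Medicare tax: annual cap $153,766.31 already reached (YTD $161,285.83), so $0.00
Charitable contribution: $25.23
Total deductions = $31.18 + $100.75 + $24.28 + $200.34 + $13.46 + $0.00 + $25.23 = $395.24
Net pay = $1,346.11 − $395.24 = $950.87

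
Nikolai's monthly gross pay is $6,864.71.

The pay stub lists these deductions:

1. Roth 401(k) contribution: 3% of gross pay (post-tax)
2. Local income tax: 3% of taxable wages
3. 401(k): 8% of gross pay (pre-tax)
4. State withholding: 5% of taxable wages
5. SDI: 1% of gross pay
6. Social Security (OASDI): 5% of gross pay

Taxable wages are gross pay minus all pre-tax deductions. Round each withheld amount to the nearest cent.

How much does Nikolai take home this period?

$5,192.45

401(k): $6,864.71 × 0.08 = $549.18
Taxable wages = $6,864.71 − $549.18 = $6,315.53
Local income tax: $6,315.53 × 0.03 = $189.47
State withholding: $6,315.53 × 0.05 = $315.78
Social Security (OASDI): $6,864.71 × 0.05 = $343.24
SDI: $6,864.71 × 0.01 = $68.65
Roth 401(k) contribution: $6,864.71 × 0.03 = $205.94
Total deductions = $549.18 + $189.47 + $315.78 + $343.24 + $68.65 + $205.94 = $1,672.26
Net pay = $6,864.71 − $1,672.26 = $5,192.45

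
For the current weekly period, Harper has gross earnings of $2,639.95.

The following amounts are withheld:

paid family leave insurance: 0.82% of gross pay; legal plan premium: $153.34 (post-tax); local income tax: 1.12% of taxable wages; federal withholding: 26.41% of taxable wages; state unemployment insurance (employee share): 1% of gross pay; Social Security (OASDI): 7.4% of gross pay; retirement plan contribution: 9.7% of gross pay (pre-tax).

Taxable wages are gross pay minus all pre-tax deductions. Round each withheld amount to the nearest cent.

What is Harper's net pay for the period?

$1,330.84

Retirement plan contribution: $2,639.95 × 0.097 = $256.08
Taxable wages = $2,639.95 − $256.08 = $2,383.87
Local income tax: $2,383.87 × 0.0112 = $26.70
Federal withholding: $2,383.87 × 0.2641 = $629.58
Social Security (OASDI): $2,639.95 × 0.074 = $195.36
Paid family leave insurance: $2,639.95 × 0.0082 = $21.65
State unemployment insurance (employee share): $2,639.95 × 0.01 = $26.40
Legal plan premium: $153.34
Total deductions = $256.08 + $26.70 + $629.58 + $195.36 + $21.65 + $26.40 + $153.34 = $1,309.11
Net pay = $2,639.95 − $1,309.11 = $1,330.84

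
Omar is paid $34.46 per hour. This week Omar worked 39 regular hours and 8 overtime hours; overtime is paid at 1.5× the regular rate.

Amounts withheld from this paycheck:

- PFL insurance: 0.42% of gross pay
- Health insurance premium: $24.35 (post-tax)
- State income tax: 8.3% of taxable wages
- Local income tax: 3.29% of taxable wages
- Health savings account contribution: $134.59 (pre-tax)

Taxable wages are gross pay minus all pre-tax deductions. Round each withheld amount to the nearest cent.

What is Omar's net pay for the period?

Regular pay: 39 × $34.46 = $1343.94
Overtime pay: 8 × $34.46 × 1.5 = $413.52
Gross pay = $1343.94 + $413.52 = $1757.46
Health savings account contribution: $134.59
Taxable wages = $1757.46 − $134.59 = $1622.87
State income tax: $1622.87 × 0.083 = $134.70
Local income tax: $1622.87 × 0.0329 = $53.39
PFL insurance: $1757.46 × 0.0042 = $7.38
Health insurance premium: $24.35
Total deductions = $134.59 + $134.70 + $53.39 + $7.38 + $24.35 = $354.41
Net pay = $1757.46 − $354.41 = $1403.05

$1403.05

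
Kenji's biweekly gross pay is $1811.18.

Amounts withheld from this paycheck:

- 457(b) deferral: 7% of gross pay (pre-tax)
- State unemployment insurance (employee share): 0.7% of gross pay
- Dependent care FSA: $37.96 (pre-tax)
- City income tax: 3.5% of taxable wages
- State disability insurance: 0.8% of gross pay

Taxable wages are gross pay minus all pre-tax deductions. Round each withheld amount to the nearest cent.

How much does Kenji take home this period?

$1561.64

Dependent care FSA: $37.96
457(b) deferral: $1811.18 × 0.07 = $126.78
Pre-tax total = $37.96 + $126.78 = $164.74
Taxable wages = $1811.18 − $164.74 = $1646.44
City income tax: $1646.44 × 0.035 = $57.63
State unemployment insurance (employee share): $1811.18 × 0.007 = $12.68
State disability insurance: $1811.18 × 0.008 = $14.49
Total deductions = $37.96 + $126.78 + $57.63 + $12.68 + $14.49 = $249.54
Net pay = $1811.18 − $249.54 = $1561.64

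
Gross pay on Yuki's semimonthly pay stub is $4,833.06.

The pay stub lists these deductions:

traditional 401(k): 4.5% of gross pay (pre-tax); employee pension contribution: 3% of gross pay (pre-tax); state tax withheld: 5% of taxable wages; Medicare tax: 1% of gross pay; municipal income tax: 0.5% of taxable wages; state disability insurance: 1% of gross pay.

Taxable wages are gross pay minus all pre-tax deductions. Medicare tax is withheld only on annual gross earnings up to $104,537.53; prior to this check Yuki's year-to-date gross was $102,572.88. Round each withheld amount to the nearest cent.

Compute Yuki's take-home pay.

$4,156.72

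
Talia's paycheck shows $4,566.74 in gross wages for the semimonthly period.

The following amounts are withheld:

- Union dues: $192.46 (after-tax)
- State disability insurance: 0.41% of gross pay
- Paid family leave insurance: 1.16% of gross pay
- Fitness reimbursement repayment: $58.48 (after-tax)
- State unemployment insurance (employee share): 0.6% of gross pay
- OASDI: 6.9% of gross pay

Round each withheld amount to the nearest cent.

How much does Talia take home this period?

$3,901.60

Paid family leave insurance: $4,566.74 × 0.0116 = $52.97
OASDI: $4,566.74 × 0.069 = $315.11
State disability insurance: $4,566.74 × 0.0041 = $18.72
State unemployment insurance (employee share): $4,566.74 × 0.006 = $27.40
Fitness reimbursement repayment: $58.48
Union dues: $192.46
Total deductions = $52.97 + $315.11 + $18.72 + $27.40 + $58.48 + $192.46 = $665.14
Net pay = $4,566.74 − $665.14 = $3,901.60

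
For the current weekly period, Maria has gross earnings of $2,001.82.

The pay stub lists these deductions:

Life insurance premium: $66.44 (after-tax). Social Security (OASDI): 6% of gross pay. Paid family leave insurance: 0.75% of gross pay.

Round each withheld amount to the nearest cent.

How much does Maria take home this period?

$1,800.26

Paid family leave insurance: $2,001.82 × 0.0075 = $15.01
Social Security (OASDI): $2,001.82 × 0.06 = $120.11
Life insurance premium: $66.44
Total deductions = $15.01 + $120.11 + $66.44 = $201.56
Net pay = $2,001.82 − $201.56 = $1,800.26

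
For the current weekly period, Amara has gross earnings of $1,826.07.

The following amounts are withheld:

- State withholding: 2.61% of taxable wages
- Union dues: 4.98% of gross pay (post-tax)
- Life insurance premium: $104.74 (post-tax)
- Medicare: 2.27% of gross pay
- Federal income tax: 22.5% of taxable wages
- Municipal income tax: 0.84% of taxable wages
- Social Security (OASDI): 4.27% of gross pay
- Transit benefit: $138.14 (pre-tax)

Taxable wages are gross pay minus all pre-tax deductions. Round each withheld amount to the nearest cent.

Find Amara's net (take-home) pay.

Transit benefit: $138.14
Taxable wages = $1,826.07 − $138.14 = $1,687.93
State withholding: $1,687.93 × 0.0261 = $44.05
Federal income tax: $1,687.93 × 0.225 = $379.78
Municipal income tax: $1,687.93 × 0.0084 = $14.18
Social Security (OASDI): $1,826.07 × 0.0427 = $77.97
Medicare: $1,826.07 × 0.0227 = $41.45
Union dues: $1,826.07 × 0.0498 = $90.94
Life insurance premium: $104.74
Total deductions = $138.14 + $44.05 + $379.78 + $14.18 + $77.97 + $41.45 + $90.94 + $104.74 = $891.25
Net pay = $1,826.07 − $891.25 = $934.82

$934.82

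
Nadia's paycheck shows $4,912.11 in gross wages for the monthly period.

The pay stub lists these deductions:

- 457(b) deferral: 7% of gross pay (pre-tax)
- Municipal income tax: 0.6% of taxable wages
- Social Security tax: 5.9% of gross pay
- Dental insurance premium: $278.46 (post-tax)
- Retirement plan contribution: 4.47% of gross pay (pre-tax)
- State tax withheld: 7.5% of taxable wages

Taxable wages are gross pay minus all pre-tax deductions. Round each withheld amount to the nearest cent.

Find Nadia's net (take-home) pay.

$3,428.18

457(b) deferral: $4,912.11 × 0.07 = $343.85
Retirement plan contribution: $4,912.11 × 0.0447 = $219.57
Pre-tax total = $343.85 + $219.57 = $563.42
Taxable wages = $4,912.11 − $563.42 = $4,348.69
State tax withheld: $4,348.69 × 0.075 = $326.15
Municipal income tax: $4,348.69 × 0.006 = $26.09
Social Security tax: $4,912.11 × 0.059 = $289.81
Dental insurance premium: $278.46
Total deductions = $343.85 + $219.57 + $326.15 + $26.09 + $289.81 + $278.46 = $1,483.93
Net pay = $4,912.11 − $1,483.93 = $3,428.18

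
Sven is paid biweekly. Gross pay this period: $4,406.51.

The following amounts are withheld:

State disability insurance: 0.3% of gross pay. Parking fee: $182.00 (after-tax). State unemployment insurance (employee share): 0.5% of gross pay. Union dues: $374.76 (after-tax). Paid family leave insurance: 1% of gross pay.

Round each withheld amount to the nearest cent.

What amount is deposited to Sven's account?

$3,770.43

Paid family leave insurance: $4,406.51 × 0.01 = $44.07
State disability insurance: $4,406.51 × 0.003 = $13.22
State unemployment insurance (employee share): $4,406.51 × 0.005 = $22.03
Union dues: $374.76
Parking fee: $182.00
Total deductions = $44.07 + $13.22 + $22.03 + $374.76 + $182.00 = $636.08
Net pay = $4,406.51 − $636.08 = $3,770.43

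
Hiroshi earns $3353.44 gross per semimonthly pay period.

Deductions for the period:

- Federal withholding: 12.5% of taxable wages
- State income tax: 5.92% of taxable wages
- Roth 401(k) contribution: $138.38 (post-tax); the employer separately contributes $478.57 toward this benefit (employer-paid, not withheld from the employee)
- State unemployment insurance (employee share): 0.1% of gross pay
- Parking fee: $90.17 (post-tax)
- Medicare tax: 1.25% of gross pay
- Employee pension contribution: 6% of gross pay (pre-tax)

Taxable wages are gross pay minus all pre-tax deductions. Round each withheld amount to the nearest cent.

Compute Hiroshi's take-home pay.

$2297.77

Employee pension contribution: $3353.44 × 0.06 = $201.21
Taxable wages = $3353.44 − $201.21 = $3152.23
State income tax: $3152.23 × 0.0592 = $186.61
Federal withholding: $3152.23 × 0.125 = $394.03
State unemployment insurance (employee share): $3353.44 × 0.001 = $3.35
Medicare tax: $3353.44 × 0.0125 = $41.92
Roth 401(k) contribution: $138.38
Parking fee: $90.17
(Employer's $478.57 toward Roth 401(k) contribution is not withheld from the employee.)
Total deductions = $201.21 + $186.61 + $394.03 + $3.35 + $41.92 + $138.38 + $90.17 = $1055.67
Net pay = $3353.44 − $1055.67 = $2297.77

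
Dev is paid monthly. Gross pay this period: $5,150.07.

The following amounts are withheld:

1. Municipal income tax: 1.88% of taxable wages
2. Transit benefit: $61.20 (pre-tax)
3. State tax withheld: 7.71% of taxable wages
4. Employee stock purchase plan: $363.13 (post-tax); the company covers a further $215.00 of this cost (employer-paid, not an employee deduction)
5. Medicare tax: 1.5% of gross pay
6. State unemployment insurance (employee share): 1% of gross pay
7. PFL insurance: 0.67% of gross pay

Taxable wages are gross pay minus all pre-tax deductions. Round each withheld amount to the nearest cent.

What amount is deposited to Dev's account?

$4,074.46

Transit benefit: $61.20
Taxable wages = $5,150.07 − $61.20 = $5,088.87
State tax withheld: $5,088.87 × 0.0771 = $392.35
Municipal income tax: $5,088.87 × 0.0188 = $95.67
PFL insurance: $5,150.07 × 0.0067 = $34.51
Medicare tax: $5,150.07 × 0.015 = $77.25
State unemployment insurance (employee share): $5,150.07 × 0.01 = $51.50
Employee stock purchase plan: $363.13
(Employer's $215.00 toward employee stock purchase plan is not withheld from the employee.)
Total deductions = $61.20 + $392.35 + $95.67 + $34.51 + $77.25 + $51.50 + $363.13 = $1,075.61
Net pay = $5,150.07 − $1,075.61 = $4,074.46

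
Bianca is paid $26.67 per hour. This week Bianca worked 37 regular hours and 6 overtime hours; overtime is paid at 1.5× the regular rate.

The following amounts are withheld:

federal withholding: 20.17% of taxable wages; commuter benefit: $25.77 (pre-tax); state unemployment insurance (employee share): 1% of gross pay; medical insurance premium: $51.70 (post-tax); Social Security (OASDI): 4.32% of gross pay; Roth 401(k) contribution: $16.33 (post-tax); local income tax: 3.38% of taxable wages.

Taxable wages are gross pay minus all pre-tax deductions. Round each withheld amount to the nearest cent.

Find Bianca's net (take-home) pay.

Regular pay: 37 × $26.67 = $986.79
Overtime pay: 6 × $26.67 × 1.5 = $240.03
Gross pay = $986.79 + $240.03 = $1,226.82
Commuter benefit: $25.77
Taxable wages = $1,226.82 − $25.77 = $1,201.05
Federal withholding: $1,201.05 × 0.2017 = $242.25
Local income tax: $1,201.05 × 0.0338 = $40.60
State unemployment insurance (employee share): $1,226.82 × 0.01 = $12.27
Social Security (OASDI): $1,226.82 × 0.0432 = $53.00
Roth 401(k) contribution: $16.33
Medical insurance premium: $51.70
Total deductions = $25.77 + $242.25 + $40.60 + $12.27 + $53.00 + $16.33 + $51.70 = $441.92
Net pay = $1,226.82 − $441.92 = $784.90

$784.90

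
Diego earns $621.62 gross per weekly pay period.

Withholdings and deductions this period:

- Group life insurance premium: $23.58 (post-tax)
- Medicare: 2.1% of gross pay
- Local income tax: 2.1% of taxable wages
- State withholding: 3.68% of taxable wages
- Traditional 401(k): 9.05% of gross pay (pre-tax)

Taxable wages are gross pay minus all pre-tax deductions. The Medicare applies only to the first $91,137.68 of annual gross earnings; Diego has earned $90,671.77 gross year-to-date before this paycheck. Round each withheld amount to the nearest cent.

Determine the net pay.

$499.32

Traditional 401(k): $621.62 × 0.0905 = $56.26
Taxable wages = $621.62 − $56.26 = $565.36
Local income tax: $565.36 × 0.021 = $11.87
State withholding: $565.36 × 0.0368 = $20.81
Medicare: only $91,137.68 − $90,671.77 = $465.91 of this check is subject → $465.91 × 0.021 = $9.78
Group life insurance premium: $23.58
Total deductions = $56.26 + $11.87 + $20.81 + $9.78 + $23.58 = $122.30
Net pay = $621.62 − $122.30 = $499.32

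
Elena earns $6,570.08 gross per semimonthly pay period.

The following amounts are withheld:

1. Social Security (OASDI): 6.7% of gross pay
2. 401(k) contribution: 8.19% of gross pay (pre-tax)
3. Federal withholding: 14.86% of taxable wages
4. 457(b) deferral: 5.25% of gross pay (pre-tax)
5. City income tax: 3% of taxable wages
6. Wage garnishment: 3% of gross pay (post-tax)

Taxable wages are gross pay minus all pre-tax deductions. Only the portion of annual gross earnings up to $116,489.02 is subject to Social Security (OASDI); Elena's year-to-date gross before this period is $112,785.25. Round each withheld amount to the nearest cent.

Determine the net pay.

457(b) deferral: $6,570.08 × 0.0525 = $344.93
401(k) contribution: $6,570.08 × 0.0819 = $538.09
Pre-tax total = $344.93 + $538.09 = $883.02
Taxable wages = $6,570.08 − $883.02 = $5,687.06
Federal withholding: $5,687.06 × 0.1486 = $845.10
City income tax: $5,687.06 × 0.03 = $170.61
Social Security (OASDI): only $116,489.02 − $112,785.25 = $3,703.77 of this check is subject → $3,703.77 × 0.067 = $248.15
Wage garnishment: $6,570.08 × 0.03 = $197.10
Total deductions = $344.93 + $538.09 + $845.10 + $170.61 + $248.15 + $197.10 = $2,343.98
Net pay = $6,570.08 − $2,343.98 = $4,226.10

$4,226.10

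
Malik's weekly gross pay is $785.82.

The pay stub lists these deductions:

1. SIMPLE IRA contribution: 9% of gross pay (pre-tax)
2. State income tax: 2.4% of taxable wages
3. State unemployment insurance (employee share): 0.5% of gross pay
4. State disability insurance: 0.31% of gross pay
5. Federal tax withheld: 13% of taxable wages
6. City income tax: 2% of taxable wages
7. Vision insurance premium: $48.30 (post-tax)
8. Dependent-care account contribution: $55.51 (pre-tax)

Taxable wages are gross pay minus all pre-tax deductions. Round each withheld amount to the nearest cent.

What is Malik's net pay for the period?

$490.15

SIMPLE IRA contribution: $785.82 × 0.09 = $70.72
Dependent-care account contribution: $55.51
Pre-tax total = $70.72 + $55.51 = $126.23
Taxable wages = $785.82 − $126.23 = $659.59
City income tax: $659.59 × 0.02 = $13.19
State income tax: $659.59 × 0.024 = $15.83
Federal tax withheld: $659.59 × 0.13 = $85.75
State disability insurance: $785.82 × 0.0031 = $2.44
State unemployment insurance (employee share): $785.82 × 0.005 = $3.93
Vision insurance premium: $48.30
Total deductions = $70.72 + $55.51 + $13.19 + $15.83 + $85.75 + $2.44 + $3.93 + $48.30 = $295.67
Net pay = $785.82 − $295.67 = $490.15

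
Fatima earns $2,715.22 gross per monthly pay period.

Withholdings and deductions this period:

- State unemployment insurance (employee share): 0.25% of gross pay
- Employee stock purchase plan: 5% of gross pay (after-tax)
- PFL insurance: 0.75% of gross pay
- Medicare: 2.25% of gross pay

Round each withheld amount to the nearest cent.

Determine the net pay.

$2,491.22

Medicare: $2,715.22 × 0.0225 = $61.09
PFL insurance: $2,715.22 × 0.0075 = $20.36
State unemployment insurance (employee share): $2,715.22 × 0.0025 = $6.79
Employee stock purchase plan: $2,715.22 × 0.05 = $135.76
Total deductions = $61.09 + $20.36 + $6.79 + $135.76 = $224.00
Net pay = $2,715.22 − $224.00 = $2,491.22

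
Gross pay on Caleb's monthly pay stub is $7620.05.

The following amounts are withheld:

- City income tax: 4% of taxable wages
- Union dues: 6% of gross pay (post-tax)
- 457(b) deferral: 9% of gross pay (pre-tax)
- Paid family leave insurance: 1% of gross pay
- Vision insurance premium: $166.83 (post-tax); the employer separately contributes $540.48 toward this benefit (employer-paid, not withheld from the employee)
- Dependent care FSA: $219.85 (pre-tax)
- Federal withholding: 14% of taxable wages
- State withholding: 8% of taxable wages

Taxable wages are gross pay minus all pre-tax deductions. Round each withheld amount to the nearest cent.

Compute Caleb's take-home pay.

Dependent care FSA: $219.85
457(b) deferral: $7620.05 × 0.09 = $685.80
Pre-tax total = $219.85 + $685.80 = $905.65
Taxable wages = $7620.05 − $905.65 = $6714.40
Federal withholding: $6714.40 × 0.14 = $940.02
City income tax: $6714.40 × 0.04 = $268.58
State withholding: $6714.40 × 0.08 = $537.15
Paid family leave insurance: $7620.05 × 0.01 = $76.20
Union dues: $7620.05 × 0.06 = $457.20
Vision insurance premium: $166.83
(Employer's $540.48 toward vision insurance premium is not withheld from the employee.)
Total deductions = $219.85 + $685.80 + $940.02 + $268.58 + $537.15 + $76.20 + $457.20 + $166.83 = $3351.63
Net pay = $7620.05 − $3351.63 = $4268.42

$4268.42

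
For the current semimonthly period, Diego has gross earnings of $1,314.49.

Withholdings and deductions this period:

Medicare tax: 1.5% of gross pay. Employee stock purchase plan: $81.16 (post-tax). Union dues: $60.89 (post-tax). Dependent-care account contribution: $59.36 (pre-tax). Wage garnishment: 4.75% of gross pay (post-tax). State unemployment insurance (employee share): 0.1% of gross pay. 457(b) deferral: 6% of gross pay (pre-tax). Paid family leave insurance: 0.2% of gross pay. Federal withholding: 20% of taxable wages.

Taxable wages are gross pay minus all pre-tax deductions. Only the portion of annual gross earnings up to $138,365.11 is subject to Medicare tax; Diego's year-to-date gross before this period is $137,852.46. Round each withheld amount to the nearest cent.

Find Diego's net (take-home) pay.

457(b) deferral: $1,314.49 × 0.06 = $78.87
Dependent-care account contribution: $59.36
Pre-tax total = $78.87 + $59.36 = $138.23
Taxable wages = $1,314.49 − $138.23 = $1,176.26
Federal withholding: $1,176.26 × 0.2 = $235.25
Medicare tax: only $138,365.11 − $137,852.46 = $512.65 of this check is subject → $512.65 × 0.015 = $7.69
State unemployment insurance (employee share): $1,314.49 × 0.001 = $1.31
Paid family leave insurance: $1,314.49 × 0.002 = $2.63
Wage garnishment: $1,314.49 × 0.0475 = $62.44
Union dues: $60.89
Employee stock purchase plan: $81.16
Total deductions = $78.87 + $59.36 + $235.25 + $7.69 + $1.31 + $2.63 + $62.44 + $60.89 + $81.16 = $589.60
Net pay = $1,314.49 − $589.60 = $724.89

$724.89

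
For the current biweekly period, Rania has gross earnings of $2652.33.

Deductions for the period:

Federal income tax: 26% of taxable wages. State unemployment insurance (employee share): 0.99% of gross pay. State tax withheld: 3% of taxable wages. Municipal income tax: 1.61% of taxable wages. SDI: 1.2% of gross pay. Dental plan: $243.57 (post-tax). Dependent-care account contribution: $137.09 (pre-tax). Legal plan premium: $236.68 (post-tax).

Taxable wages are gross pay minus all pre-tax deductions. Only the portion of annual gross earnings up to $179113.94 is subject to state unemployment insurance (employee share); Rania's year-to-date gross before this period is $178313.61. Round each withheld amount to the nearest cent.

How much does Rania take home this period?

Dependent-care account contribution: $137.09
Taxable wages = $2652.33 − $137.09 = $2515.24
Municipal income tax: $2515.24 × 0.0161 = $40.50
Federal income tax: $2515.24 × 0.26 = $653.96
State tax withheld: $2515.24 × 0.03 = $75.46
State unemployment insurance (employee share): only $179113.94 − $178313.61 = $800.33 of this check is subject → $800.33 × 0.0099 = $7.92
SDI: $2652.33 × 0.012 = $31.83
Dental plan: $243.57
Legal plan premium: $236.68
Total deductions = $137.09 + $40.50 + $653.96 + $75.46 + $7.92 + $31.83 + $243.57 + $236.68 = $1427.01
Net pay = $2652.33 − $1427.01 = $1225.32

$1225.32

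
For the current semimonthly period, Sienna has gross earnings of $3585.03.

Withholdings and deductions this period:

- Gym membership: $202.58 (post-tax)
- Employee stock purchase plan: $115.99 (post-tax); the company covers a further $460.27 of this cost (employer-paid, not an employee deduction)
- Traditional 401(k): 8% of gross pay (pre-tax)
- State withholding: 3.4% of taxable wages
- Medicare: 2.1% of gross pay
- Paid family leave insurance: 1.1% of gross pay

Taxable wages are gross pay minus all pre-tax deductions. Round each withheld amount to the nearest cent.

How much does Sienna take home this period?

Traditional 401(k): $3585.03 × 0.08 = $286.80
Taxable wages = $3585.03 − $286.80 = $3298.23
State withholding: $3298.23 × 0.034 = $112.14
Medicare: $3585.03 × 0.021 = $75.29
Paid family leave insurance: $3585.03 × 0.011 = $39.44
Employee stock purchase plan: $115.99
Gym membership: $202.58
(Employer's $460.27 toward employee stock purchase plan is not withheld from the employee.)
Total deductions = $286.80 + $112.14 + $75.29 + $39.44 + $115.99 + $202.58 = $832.24
Net pay = $3585.03 − $832.24 = $2752.79

$2752.79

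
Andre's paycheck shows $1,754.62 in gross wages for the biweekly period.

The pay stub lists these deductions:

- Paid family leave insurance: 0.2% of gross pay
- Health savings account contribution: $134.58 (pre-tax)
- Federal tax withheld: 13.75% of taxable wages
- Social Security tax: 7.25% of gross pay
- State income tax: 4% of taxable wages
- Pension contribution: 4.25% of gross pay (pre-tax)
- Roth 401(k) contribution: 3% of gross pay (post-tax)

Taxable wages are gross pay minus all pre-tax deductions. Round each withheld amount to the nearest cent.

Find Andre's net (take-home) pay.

Pension contribution: $1,754.62 × 0.0425 = $74.57
Health savings account contribution: $134.58
Pre-tax total = $74.57 + $134.58 = $209.15
Taxable wages = $1,754.62 − $209.15 = $1,545.47
State income tax: $1,545.47 × 0.04 = $61.82
Federal tax withheld: $1,545.47 × 0.1375 = $212.50
Social Security tax: $1,754.62 × 0.0725 = $127.21
Paid family leave insurance: $1,754.62 × 0.002 = $3.51
Roth 401(k) contribution: $1,754.62 × 0.03 = $52.64
Total deductions = $74.57 + $134.58 + $61.82 + $212.50 + $127.21 + $3.51 + $52.64 = $666.83
Net pay = $1,754.62 − $666.83 = $1,087.79

$1,087.79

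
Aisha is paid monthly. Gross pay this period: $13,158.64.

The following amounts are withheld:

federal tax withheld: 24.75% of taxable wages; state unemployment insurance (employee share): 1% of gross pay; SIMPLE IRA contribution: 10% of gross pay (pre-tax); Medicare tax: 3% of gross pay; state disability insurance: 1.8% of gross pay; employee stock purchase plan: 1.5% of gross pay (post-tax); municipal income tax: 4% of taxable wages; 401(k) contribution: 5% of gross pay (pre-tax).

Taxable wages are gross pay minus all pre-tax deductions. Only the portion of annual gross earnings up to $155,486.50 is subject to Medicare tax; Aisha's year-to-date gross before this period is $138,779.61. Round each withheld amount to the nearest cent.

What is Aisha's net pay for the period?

SIMPLE IRA contribution: $13,158.64 × 0.1 = $1,315.86
401(k) contribution: $13,158.64 × 0.05 = $657.93
Pre-tax total = $1,315.86 + $657.93 = $1,973.79
Taxable wages = $13,158.64 − $1,973.79 = $11,184.85
Municipal income tax: $11,184.85 × 0.04 = $447.39
Federal tax withheld: $11,184.85 × 0.2475 = $2,768.25
State disability insurance: $13,158.64 × 0.018 = $236.86
State unemployment insurance (employee share): $13,158.64 × 0.01 = $131.59
Medicare tax: cap not yet reached, full $13,158.64 is subject → $13,158.64 × 0.03 = $394.76
Employee stock purchase plan: $13,158.64 × 0.015 = $197.38
Total deductions = $1,315.86 + $657.93 + $447.39 + $2,768.25 + $236.86 + $131.59 + $394.76 + $197.38 = $6,150.02
Net pay = $13,158.64 − $6,150.02 = $7,008.62

$7,008.62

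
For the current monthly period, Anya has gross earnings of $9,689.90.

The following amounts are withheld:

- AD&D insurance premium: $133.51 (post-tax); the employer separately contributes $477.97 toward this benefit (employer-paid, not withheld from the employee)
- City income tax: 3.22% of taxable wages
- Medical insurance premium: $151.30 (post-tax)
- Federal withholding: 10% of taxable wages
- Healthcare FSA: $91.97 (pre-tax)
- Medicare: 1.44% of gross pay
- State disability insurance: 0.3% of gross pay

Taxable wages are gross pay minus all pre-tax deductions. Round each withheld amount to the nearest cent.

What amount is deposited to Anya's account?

$7,875.68

Healthcare FSA: $91.97
Taxable wages = $9,689.90 − $91.97 = $9,597.93
City income tax: $9,597.93 × 0.0322 = $309.05
Federal withholding: $9,597.93 × 0.1 = $959.79
State disability insurance: $9,689.90 × 0.003 = $29.07
Medicare: $9,689.90 × 0.0144 = $139.53
Medical insurance premium: $151.30
AD&D insurance premium: $133.51
(Employer's $477.97 toward AD&D insurance premium is not withheld from the employee.)
Total deductions = $91.97 + $309.05 + $959.79 + $29.07 + $139.53 + $151.30 + $133.51 = $1,814.22
Net pay = $9,689.90 − $1,814.22 = $7,875.68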